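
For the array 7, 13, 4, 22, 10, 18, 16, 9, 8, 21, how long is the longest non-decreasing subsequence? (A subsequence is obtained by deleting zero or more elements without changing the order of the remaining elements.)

4

Scanning left to right, the best length ending at each element is: 7→1, 13→2, 4→1, 22→3, 10→2, 18→3, 16→3, 9→2, 8→2, 21→4.
So the longest non-decreasing subsequence has length 4, e.g. 7, 13, 18, 21.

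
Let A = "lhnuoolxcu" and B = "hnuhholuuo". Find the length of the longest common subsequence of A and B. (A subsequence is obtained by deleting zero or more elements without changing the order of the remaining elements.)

A longest common subsequence is hnuolu (length 6); the LCS DP confirms no longer common subsequence exists.

6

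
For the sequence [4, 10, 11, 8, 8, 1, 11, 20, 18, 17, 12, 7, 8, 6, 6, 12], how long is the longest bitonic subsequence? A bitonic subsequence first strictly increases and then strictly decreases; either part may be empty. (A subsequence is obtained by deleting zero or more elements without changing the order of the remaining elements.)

9

Let inc[i] be the LIS ending at i and dec[i] the longest strictly decreasing subsequence starting at i. inc = [1, 2, 3, 2, 2, 1, 3, 4, 4, 4, 4, 2, 3, 2, 2, 4], dec = [2, 4, 4, 3, 3, 1, 3, 6, 5, 4, 3, 2, 2, 1, 1, 1].
max_i inc[i]+dec[i]−1 = 9, with one witness 4, 10, 11, 20, 18, 17, 12, 8, 6.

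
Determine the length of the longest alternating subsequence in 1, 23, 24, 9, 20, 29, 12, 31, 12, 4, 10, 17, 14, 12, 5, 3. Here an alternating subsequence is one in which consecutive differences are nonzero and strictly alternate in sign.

A longest alternating subsequence is 1, 23, 9, 20, 12, 31, 12, 17, 14 (positions 1,2,4,5,7,8,9,12,13); its 8 consecutive differences strictly alternate in sign, and length 9 is optimal.

9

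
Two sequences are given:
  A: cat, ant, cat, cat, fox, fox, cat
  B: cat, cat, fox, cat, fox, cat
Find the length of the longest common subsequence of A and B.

Backtracking the LCS table gives one alignment: cat (A1,B1) → cat (A3,B2) → cat (A4,B4) → fox (A6,B5) → cat (A7,B6).
So the longest common subsequence has length 5.

5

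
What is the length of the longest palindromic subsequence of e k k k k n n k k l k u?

8

Using dp[i][j] = 2 + dp[i+1][j−1] if the ends match, else max(dp[i+1][j], dp[i][j−1]):
dp[1][12] = 8. A witness is kkknnkkk at positions 3,4,5,6,7,8,9,11.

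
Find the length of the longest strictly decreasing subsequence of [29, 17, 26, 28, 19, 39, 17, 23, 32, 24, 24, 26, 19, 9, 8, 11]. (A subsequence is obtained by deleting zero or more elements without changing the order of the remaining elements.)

6

Let dp[i] be the longest decreasing subsequence ending at position i. Then dp = [1, 2, 2, 2, 3, 1, 4, 3, 2, 3, 3, 3, 4, 5, 6, 5].
The maximum is 6; one witness is 29, 26, 19, 17, 9, 8 at positions 1,3,5,7,14,15.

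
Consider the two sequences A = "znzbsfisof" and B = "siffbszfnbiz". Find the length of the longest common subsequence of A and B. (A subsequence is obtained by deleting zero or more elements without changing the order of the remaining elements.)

Backtracking the LCS table gives one alignment: z (A1,B7) → n (A2,B9) → b (A4,B10) → i (A7,B11).
So the longest common subsequence has length 4.

4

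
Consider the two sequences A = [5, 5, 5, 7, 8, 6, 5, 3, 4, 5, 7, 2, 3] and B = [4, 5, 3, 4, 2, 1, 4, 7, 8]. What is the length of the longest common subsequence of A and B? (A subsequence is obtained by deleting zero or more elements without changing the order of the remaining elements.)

Backtracking the LCS table gives one alignment: 5 (A7,B2) → 3 (A8,B3) → 4 (A9,B7) → 7 (A11,B8).
So the longest common subsequence has length 4.

4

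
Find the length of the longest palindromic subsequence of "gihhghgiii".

Using dp[i][j] = 2 + dp[i+1][j−1] if the ends match, else max(dp[i+1][j], dp[i][j−1]):
dp[1][10] = 5. A witness is ighgi at positions 2,5,6,7,10.

5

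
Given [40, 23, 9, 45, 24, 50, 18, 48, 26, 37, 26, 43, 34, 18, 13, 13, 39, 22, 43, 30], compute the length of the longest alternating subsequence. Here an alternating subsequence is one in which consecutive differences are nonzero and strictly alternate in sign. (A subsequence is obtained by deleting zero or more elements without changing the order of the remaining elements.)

A longest alternating subsequence is 40, 23, 45, 24, 50, 18, 48, 26, 37, 26, 43, 34, 39, 22, 43, 30 (positions 1,2,4,5,6,7,8,9,10,11,12,13,17,18,19,20); its 15 consecutive differences strictly alternate in sign, and length 16 is optimal.

16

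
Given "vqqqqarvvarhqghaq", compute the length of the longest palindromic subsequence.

8

One longest palindromic subsequence is qarvvraq (positions 2,6,7,8,9,11,16,17); it reads the same forward and backward, and the interval DP gives dp[1][17] = 8.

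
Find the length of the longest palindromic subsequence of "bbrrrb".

Using dp[i][j] = 2 + dp[i+1][j−1] if the ends match, else max(dp[i+1][j], dp[i][j−1]):
dp[1][6] = 5. A witness is brrrb at positions 1,3,4,5,6.

5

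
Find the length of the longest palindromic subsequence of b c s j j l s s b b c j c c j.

One longest palindromic subsequence is jjbbjj (positions 4,5,9,10,12,15); it reads the same forward and backward, and the interval DP gives dp[1][15] = 6.

6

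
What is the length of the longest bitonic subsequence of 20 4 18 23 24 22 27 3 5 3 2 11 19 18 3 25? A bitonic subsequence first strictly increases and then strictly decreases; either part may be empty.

8

One longest bitonic subsequence is 4, 18, 23, 24, 22, 19, 18, 3 (positions 2,3,4,5,6,13,14,15): it rises to 24 then falls. Length 8 is optimal.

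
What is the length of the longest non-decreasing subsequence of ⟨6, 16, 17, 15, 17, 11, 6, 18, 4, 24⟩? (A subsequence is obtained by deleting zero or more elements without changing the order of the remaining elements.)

6

One longest non-decreasing subsequence is 6, 16, 17, 17, 18, 24 (positions 1,2,3,5,8,10), of length 6; no longer one exists.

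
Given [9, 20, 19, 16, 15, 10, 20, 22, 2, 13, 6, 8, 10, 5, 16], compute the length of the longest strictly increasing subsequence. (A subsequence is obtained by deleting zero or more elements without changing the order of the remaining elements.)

Scanning left to right, the best length ending at each element is: 9→1, 20→2, 19→2, 16→2, 15→2, 10→2, 20→3, 22→4, 2→1, 13→3, 6→2, 8→3, 10→4, 5→2, 16→5.
So the longest increasing subsequence has length 5, e.g. 2, 6, 8, 10, 16.

5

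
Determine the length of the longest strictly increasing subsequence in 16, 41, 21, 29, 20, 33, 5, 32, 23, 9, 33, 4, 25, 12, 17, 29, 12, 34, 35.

One longest increasing subsequence is 16, 21, 29, 32, 33, 34, 35 (positions 1,3,4,8,11,18,19), of length 7; no longer one exists.

7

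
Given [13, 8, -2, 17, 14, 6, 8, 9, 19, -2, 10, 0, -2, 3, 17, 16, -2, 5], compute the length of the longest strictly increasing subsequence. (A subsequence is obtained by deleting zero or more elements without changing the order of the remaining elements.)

6

Scanning left to right, the best length ending at each element is: 13→1, 8→1, -2→1, 17→2, 14→2, 6→2, 8→3, 9→4, 19→5, -2→1, 10→5, 0→2, -2→1, 3→3, 17→6, 16→6, -2→1, 5→4.
So the longest increasing subsequence has length 6, e.g. -2, 6, 8, 9, 10, 17.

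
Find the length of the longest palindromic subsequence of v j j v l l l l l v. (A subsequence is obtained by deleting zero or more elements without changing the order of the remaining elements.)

7

Using dp[i][j] = 2 + dp[i+1][j−1] if the ends match, else max(dp[i+1][j], dp[i][j−1]):
dp[1][10] = 7. A witness is vlllllv at positions 1,5,6,7,8,9,10.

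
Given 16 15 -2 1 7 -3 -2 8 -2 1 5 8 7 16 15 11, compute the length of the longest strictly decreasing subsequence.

Let dp[i] be the longest decreasing subsequence ending at position i. Then dp = [1, 2, 3, 3, 3, 4, 4, 3, 4, 4, 4, 3, 4, 1, 2, 3].
The maximum is 4; one witness is 16, 15, -2, -3 at positions 1,2,3,6.

4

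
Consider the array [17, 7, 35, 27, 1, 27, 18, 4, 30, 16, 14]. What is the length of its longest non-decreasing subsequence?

Scanning left to right, the best length ending at each element is: 17→1, 7→1, 35→2, 27→2, 1→1, 27→3, 18→2, 4→2, 30→4, 16→3, 14→3.
So the longest non-decreasing subsequence has length 4, e.g. 17, 27, 27, 30.

4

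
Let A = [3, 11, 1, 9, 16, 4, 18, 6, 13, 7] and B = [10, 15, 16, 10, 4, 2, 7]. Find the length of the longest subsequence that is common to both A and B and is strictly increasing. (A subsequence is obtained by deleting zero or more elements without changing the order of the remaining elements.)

2

For each value that appears in both, track the longest common increasing run ending there.
The best achievable length is 2; one witness is 4, 7 (A-positions 6,10, B-positions 5,7).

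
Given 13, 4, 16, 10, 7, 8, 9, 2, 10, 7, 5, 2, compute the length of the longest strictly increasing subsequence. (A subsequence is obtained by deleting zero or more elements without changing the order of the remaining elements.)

5

Scanning left to right, the best length ending at each element is: 13→1, 4→1, 16→2, 10→2, 7→2, 8→3, 9→4, 2→1, 10→5, 7→2, 5→2, 2→1.
So the longest increasing subsequence has length 5, e.g. 4, 7, 8, 9, 10.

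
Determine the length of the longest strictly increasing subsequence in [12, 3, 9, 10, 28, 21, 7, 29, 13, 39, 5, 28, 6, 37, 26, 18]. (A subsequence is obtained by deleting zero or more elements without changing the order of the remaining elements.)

Scanning left to right, the best length ending at each element is: 12→1, 3→1, 9→2, 10→3, 28→4, 21→4, 7→2, 29→5, 13→4, 39→6, 5→2, 28→5, 6→3, 37→6, 26→5, 18→5.
So the longest increasing subsequence has length 6, e.g. 3, 9, 10, 28, 29, 39.

6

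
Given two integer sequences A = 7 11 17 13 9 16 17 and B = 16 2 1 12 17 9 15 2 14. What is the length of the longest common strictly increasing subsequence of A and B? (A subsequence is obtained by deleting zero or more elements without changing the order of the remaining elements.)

For each value that appears in both, track the longest common increasing run ending there.
The best achievable length is 2; one witness is 16, 17 (A-positions 6,7, B-positions 1,5).

2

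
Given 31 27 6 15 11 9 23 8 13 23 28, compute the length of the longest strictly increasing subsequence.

One longest increasing subsequence is 6, 11, 13, 23, 28 (positions 3,5,9,10,11), of length 5; no longer one exists.

5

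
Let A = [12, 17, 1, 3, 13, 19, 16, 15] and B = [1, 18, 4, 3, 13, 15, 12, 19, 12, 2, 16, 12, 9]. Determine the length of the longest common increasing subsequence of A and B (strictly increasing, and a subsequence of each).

4

For each value that appears in both, track the longest common increasing run ending there.
The best achievable length is 4; one witness is 1, 3, 13, 15 (A-positions 3,4,5,8, B-positions 1,4,5,6).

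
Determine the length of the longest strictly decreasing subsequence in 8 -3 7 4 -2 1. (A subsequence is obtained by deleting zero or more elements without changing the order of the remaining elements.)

4

Scanning left to right, the best length ending at each element is: 8→1, -3→2, 7→2, 4→3, -2→4, 1→4.
So the longest decreasing subsequence has length 4, e.g. 8, 7, 4, -2.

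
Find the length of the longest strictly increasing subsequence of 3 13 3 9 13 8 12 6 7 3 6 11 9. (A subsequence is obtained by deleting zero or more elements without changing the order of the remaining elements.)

4

Scanning left to right, the best length ending at each element is: 3→1, 13→2, 3→1, 9→2, 13→3, 8→2, 12→3, 6→2, 7→3, 3→1, 6→2, 11→4, 9→4.
So the longest increasing subsequence has length 4, e.g. 3, 6, 7, 11.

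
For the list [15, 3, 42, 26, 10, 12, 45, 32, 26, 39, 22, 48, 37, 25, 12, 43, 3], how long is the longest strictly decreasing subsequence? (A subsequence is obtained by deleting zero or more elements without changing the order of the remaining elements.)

6

Scanning left to right, the best length ending at each element is: 15→1, 3→2, 42→1, 26→2, 10→3, 12→3, 45→1, 32→2, 26→3, 39→2, 22→4, 48→1, 37→3, 25→4, 12→5, 43→2, 3→6.
So the longest decreasing subsequence has length 6, e.g. 42, 32, 26, 22, 12, 3.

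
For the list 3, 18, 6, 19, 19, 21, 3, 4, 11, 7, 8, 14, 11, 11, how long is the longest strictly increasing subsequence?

Let dp[i] be the longest increasing subsequence ending at position i. Then dp = [1, 2, 2, 3, 3, 4, 1, 2, 3, 3, 4, 5, 5, 5].
The maximum is 5; one witness is 3, 6, 7, 8, 14 at positions 1,3,10,11,12.

5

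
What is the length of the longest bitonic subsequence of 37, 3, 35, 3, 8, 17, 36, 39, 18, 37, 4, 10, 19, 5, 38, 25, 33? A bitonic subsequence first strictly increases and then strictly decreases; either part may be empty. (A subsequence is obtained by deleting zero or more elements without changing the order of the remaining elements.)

8

Let inc[i] be the LIS ending at i and dec[i] the longest strictly decreasing subsequence starting at i. inc = [1, 1, 2, 1, 2, 3, 4, 5, 4, 5, 2, 3, 5, 3, 6, 6, 7], dec = [5, 1, 4, 1, 2, 3, 4, 4, 3, 3, 1, 2, 2, 1, 2, 1, 1].
max_i inc[i]+dec[i]−1 = 8, with one witness 3, 8, 17, 36, 39, 37, 19, 5.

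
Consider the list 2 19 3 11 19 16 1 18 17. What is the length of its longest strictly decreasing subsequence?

Let dp[i] be the longest decreasing subsequence ending at position i. Then dp = [1, 1, 2, 2, 1, 2, 3, 2, 3].
The maximum is 3; one witness is 19, 3, 1 at positions 2,3,7.

3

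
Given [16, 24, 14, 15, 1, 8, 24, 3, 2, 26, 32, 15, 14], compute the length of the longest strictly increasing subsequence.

One longest increasing subsequence is 14, 15, 24, 26, 32 (positions 3,4,7,10,11), of length 5; no longer one exists.

5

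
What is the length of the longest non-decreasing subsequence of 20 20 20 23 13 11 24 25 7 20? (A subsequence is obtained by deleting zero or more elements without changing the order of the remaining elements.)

6

Let dp[i] be the longest non-decreasing subsequence ending at position i. Then dp = [1, 2, 3, 4, 1, 1, 5, 6, 1, 4].
The maximum is 6; one witness is 20, 20, 20, 23, 24, 25 at positions 1,2,3,4,7,8.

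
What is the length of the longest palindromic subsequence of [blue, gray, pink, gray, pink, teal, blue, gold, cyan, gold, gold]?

One longest palindromic subsequence is blue pink gray pink blue (positions 1,3,4,5,7); it reads the same forward and backward, and the interval DP gives dp[1][11] = 5.

5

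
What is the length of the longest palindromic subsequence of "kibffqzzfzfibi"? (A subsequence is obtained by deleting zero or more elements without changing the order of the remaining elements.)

10

One longest palindromic subsequence is ibffzzffbi (positions 2,3,4,5,7,8,9,11,13,14); it reads the same forward and backward, and the interval DP gives dp[1][14] = 10.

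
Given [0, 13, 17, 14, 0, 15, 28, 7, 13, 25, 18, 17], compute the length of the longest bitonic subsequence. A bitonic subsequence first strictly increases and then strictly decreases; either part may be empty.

8

One longest bitonic subsequence is 0, 13, 14, 15, 28, 25, 18, 17 (positions 1,2,4,6,7,10,11,12): it rises to 28 then falls. Length 8 is optimal.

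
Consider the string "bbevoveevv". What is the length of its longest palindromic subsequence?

Using dp[i][j] = 2 + dp[i+1][j−1] if the ends match, else max(dp[i+1][j], dp[i][j−1]):
dp[1][10] = 6. A witness is vveevv at positions 4,6,7,8,9,10.

6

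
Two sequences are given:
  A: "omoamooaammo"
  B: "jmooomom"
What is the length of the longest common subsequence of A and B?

A longest common subsequence is mooomm (length 6); the LCS DP confirms no longer common subsequence exists.

6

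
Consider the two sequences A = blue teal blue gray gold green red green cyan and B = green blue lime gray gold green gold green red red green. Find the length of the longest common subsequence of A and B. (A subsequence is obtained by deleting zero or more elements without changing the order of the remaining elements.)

6

Backtracking the LCS table gives one alignment: blue (A1,B2) → gray (A4,B4) → gold (A5,B7) → green (A6,B8) → red (A7,B10) → green (A8,B11).
So the longest common subsequence has length 6.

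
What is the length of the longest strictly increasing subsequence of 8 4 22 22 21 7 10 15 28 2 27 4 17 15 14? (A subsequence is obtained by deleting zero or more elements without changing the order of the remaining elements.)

5

Scanning left to right, the best length ending at each element is: 8→1, 4→1, 22→2, 22→2, 21→2, 7→2, 10→3, 15→4, 28→5, 2→1, 27→5, 4→2, 17→5, 15→4, 14→4.
So the longest increasing subsequence has length 5, e.g. 4, 7, 10, 15, 28.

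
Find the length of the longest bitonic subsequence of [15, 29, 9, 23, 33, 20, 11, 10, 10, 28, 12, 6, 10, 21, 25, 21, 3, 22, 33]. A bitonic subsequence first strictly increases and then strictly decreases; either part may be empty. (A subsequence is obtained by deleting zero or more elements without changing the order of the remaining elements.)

Let inc[i] be the LIS ending at i and dec[i] the longest strictly decreasing subsequence starting at i. inc = [1, 2, 1, 2, 3, 2, 2, 2, 2, 3, 3, 1, 2, 4, 5, 4, 1, 5, 6], dec = [5, 7, 3, 6, 6, 5, 4, 3, 3, 4, 3, 2, 2, 2, 3, 2, 1, 1, 1].
max_i inc[i]+dec[i]−1 = 8, with one witness 15, 29, 23, 20, 11, 10, 6, 3.

8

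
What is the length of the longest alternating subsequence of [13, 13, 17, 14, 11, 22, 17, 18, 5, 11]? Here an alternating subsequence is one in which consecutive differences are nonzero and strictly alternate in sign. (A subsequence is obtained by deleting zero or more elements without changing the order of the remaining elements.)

A longest alternating subsequence is 13, 17, 14, 22, 17, 18, 5, 11 (positions 1,3,4,6,7,8,9,10); its 7 consecutive differences strictly alternate in sign, and length 8 is optimal.

8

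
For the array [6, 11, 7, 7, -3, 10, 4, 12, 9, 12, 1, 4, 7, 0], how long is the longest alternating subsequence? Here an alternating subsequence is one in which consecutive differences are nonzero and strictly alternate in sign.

11

A longest alternating subsequence is 6, 11, 7, 10, 4, 12, 9, 12, 1, 4, 0 (positions 1,2,3,6,7,8,9,10,11,12,14); its 10 consecutive differences strictly alternate in sign, and length 11 is optimal.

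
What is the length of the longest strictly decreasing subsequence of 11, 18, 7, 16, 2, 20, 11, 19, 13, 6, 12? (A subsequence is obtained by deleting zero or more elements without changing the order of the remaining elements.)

4

Scanning left to right, the best length ending at each element is: 11→1, 18→1, 7→2, 16→2, 2→3, 20→1, 11→3, 19→2, 13→3, 6→4, 12→4.
So the longest decreasing subsequence has length 4, e.g. 18, 16, 11, 6.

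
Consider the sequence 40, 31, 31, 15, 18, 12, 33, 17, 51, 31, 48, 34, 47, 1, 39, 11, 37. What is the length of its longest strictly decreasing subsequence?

5

Scanning left to right, the best length ending at each element is: 40→1, 31→2, 31→2, 15→3, 18→3, 12→4, 33→2, 17→4, 51→1, 31→3, 48→2, 34→3, 47→3, 1→5, 39→4, 11→5, 37→5.
So the longest decreasing subsequence has length 5, e.g. 40, 31, 15, 12, 1.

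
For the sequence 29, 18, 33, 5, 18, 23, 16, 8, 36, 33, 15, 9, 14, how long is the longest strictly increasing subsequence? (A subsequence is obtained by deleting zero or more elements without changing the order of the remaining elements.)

4

One longest increasing subsequence is 5, 18, 23, 36 (positions 4,5,6,9), of length 4; no longer one exists.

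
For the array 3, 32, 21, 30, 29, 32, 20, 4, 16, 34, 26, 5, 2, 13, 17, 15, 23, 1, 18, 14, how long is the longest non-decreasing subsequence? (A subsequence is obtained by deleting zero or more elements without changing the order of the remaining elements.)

Let dp[i] be the longest non-decreasing subsequence ending at position i. Then dp = [1, 2, 2, 3, 3, 4, 2, 2, 3, 5, 4, 3, 1, 4, 5, 5, 6, 1, 6, 5].
The maximum is 6; one witness is 3, 4, 5, 13, 17, 23 at positions 1,8,12,14,15,17.

6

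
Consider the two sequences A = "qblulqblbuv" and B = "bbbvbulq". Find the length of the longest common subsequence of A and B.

4

A longest common subsequence is bulq (length 4); the LCS DP confirms no longer common subsequence exists.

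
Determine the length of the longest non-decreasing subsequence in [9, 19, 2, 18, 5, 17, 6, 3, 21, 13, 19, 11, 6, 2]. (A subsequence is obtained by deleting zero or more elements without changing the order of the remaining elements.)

5

Let dp[i] be the longest non-decreasing subsequence ending at position i. Then dp = [1, 2, 1, 2, 2, 3, 3, 2, 4, 4, 5, 4, 4, 2].
The maximum is 5; one witness is 2, 5, 6, 13, 19 at positions 3,5,7,10,11.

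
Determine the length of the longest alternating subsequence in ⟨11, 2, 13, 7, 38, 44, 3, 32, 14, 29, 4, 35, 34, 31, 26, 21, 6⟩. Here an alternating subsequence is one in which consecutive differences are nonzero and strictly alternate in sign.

12

Track the best alternating length ending on an up-step vs a down-step at each position: up/down = 1/1, 1/2, 3/1, 3/4, 5/1, 5/1, 3/6, 7/6, 7/8, 9/8, 7/10, 11/6, 11/12, 11/12, 11/12, 11/12, 11/12.
The maximum over both is 12; one such subsequence is 11, 2, 13, 7, 38, 3, 32, 14, 29, 4, 35, 34.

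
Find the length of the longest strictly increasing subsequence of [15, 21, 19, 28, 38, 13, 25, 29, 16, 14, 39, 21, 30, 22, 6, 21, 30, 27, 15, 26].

Let dp[i] be the longest increasing subsequence ending at position i. Then dp = [1, 2, 2, 3, 4, 1, 3, 4, 2, 2, 5, 3, 5, 4, 1, 3, 5, 5, 3, 5].
The maximum is 5; one witness is 15, 21, 28, 38, 39 at positions 1,2,4,5,11.

5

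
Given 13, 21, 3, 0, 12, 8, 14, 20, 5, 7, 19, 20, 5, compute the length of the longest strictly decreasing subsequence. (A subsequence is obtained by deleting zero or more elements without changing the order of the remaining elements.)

One longest decreasing subsequence is 13, 12, 8, 7, 5 (positions 1,5,6,10,13), of length 5; no longer one exists.

5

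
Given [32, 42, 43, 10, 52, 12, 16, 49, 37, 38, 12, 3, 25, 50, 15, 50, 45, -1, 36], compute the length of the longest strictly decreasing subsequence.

6

One longest decreasing subsequence is 52, 49, 37, 12, 3, -1 (positions 5,8,9,11,12,18), of length 6; no longer one exists.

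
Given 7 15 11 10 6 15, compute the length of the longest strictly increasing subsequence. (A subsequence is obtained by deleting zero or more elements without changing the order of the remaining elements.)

Let dp[i] be the longest increasing subsequence ending at position i. Then dp = [1, 2, 2, 2, 1, 3].
The maximum is 3; one witness is 7, 11, 15 at positions 1,3,6.

3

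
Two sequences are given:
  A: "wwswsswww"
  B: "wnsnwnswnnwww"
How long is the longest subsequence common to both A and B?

A longest common subsequence is wwswwww (length 7); the LCS DP confirms no longer common subsequence exists.

7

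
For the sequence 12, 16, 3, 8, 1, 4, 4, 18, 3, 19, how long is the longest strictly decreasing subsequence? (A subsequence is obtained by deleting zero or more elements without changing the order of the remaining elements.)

One longest decreasing subsequence is 12, 8, 4, 3 (positions 1,4,6,9), of length 4; no longer one exists.

4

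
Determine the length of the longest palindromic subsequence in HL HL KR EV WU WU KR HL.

6

One longest palindromic subsequence is HL KR WU WU KR HL (positions 1,3,5,6,7,8); it reads the same forward and backward, and the interval DP gives dp[1][8] = 6.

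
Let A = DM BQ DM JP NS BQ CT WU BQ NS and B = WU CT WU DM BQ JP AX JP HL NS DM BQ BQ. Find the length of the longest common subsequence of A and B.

Backtracking the LCS table gives one alignment: DM (A1,B4) → BQ (A2,B5) → JP (A4,B8) → NS (A5,B10) → BQ (A6,B12) → BQ (A9,B13).
So the longest common subsequence has length 6.

6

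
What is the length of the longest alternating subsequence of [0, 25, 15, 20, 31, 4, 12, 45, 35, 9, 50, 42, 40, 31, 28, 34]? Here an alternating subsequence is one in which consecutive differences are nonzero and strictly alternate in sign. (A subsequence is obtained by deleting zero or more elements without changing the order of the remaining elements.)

A longest alternating subsequence is 0, 25, 15, 20, 4, 45, 35, 50, 31, 34 (positions 1,2,3,4,6,8,9,11,14,16); its 9 consecutive differences strictly alternate in sign, and length 10 is optimal.

10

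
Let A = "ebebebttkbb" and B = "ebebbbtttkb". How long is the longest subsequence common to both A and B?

9

Backtracking the LCS table gives one alignment: e (A1,B1) → b (A2,B2) → e (A3,B3) → b (A4,B5) → b (A6,B6) → t (A7,B8) → t (A8,B9) → k (A9,B10) → b (A11,B11).
So the longest common subsequence has length 9.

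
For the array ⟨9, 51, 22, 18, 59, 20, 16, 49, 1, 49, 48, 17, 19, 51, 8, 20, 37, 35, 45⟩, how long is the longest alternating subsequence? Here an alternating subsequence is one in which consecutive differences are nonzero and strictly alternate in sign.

Track the best alternating length ending on an up-step vs a down-step at each position: up/down = 1/1, 2/1, 2/3, 2/3, 4/1, 4/5, 2/5, 6/5, 1/7, 8/5, 8/9, 8/9, 10/9, 10/5, 8/11, 12/11, 12/11, 12/13, 14/11.
The maximum over both is 14; one such subsequence is 9, 51, 22, 59, 20, 49, 1, 49, 17, 19, 8, 37, 35, 45.

14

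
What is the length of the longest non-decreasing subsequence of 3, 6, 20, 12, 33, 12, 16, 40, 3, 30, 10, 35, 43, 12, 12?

Let dp[i] be the longest non-decreasing subsequence ending at position i. Then dp = [1, 2, 3, 3, 4, 4, 5, 6, 2, 6, 3, 7, 8, 5, 6].
The maximum is 8; one witness is 3, 6, 12, 12, 16, 30, 35, 43 at positions 1,2,4,6,7,10,12,13.

8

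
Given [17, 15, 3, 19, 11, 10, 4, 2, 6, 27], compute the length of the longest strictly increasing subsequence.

Let dp[i] be the longest increasing subsequence ending at position i. Then dp = [1, 1, 1, 2, 2, 2, 2, 1, 3, 4].
The maximum is 4; one witness is 3, 4, 6, 27 at positions 3,7,9,10.

4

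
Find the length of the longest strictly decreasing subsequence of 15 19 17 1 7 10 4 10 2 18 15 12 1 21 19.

Let dp[i] be the longest decreasing subsequence ending at position i. Then dp = [1, 1, 2, 3, 3, 3, 4, 3, 5, 2, 3, 4, 6, 1, 2].
The maximum is 6; one witness is 19, 17, 7, 4, 2, 1 at positions 2,3,5,7,9,13.

6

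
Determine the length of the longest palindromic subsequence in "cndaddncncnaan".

9

Using dp[i][j] = 2 + dp[i+1][j−1] if the ends match, else max(dp[i+1][j], dp[i][j−1]):
dp[1][14] = 9. A witness is nancncnan at positions 2,4,7,8,9,10,11,13,14.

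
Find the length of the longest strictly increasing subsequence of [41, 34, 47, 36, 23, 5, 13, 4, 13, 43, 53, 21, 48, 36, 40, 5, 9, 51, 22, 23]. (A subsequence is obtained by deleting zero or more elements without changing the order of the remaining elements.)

Let dp[i] be the longest increasing subsequence ending at position i. Then dp = [1, 1, 2, 2, 1, 1, 2, 1, 2, 3, 4, 3, 4, 4, 5, 2, 3, 6, 4, 5].
The maximum is 6; one witness is 5, 13, 21, 36, 40, 51 at positions 6,7,12,14,15,18.

6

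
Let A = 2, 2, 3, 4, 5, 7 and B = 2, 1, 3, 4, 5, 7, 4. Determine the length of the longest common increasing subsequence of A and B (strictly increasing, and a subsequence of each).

5

A longest common strictly increasing subsequence is 2, 3, 4, 5, 7 (length 5); it appears in order in both A and B, and no longer such subsequence exists.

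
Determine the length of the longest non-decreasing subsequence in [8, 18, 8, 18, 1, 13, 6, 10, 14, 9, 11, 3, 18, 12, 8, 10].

Scanning left to right, the best length ending at each element is: 8→1, 18→2, 8→2, 18→3, 1→1, 13→3, 6→2, 10→3, 14→4, 9→3, 11→4, 3→2, 18→5, 12→5, 8→3, 10→4.
So the longest non-decreasing subsequence has length 5, e.g. 8, 8, 13, 14, 18.

5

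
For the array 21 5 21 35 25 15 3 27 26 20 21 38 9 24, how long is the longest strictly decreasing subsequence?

5

Let dp[i] be the longest decreasing subsequence ending at position i. Then dp = [1, 2, 1, 1, 2, 3, 4, 2, 3, 4, 4, 1, 5, 4].
The maximum is 5; one witness is 35, 27, 26, 20, 9 at positions 4,8,9,10,13.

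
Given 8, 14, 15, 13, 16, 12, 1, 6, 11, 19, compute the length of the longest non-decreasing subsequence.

5

One longest non-decreasing subsequence is 8, 14, 15, 16, 19 (positions 1,2,3,5,10), of length 5; no longer one exists.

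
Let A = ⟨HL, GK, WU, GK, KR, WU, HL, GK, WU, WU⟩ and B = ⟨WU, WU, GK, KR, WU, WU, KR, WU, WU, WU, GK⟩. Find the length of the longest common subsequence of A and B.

6

A longest common subsequence is GK, WU, KR, WU, WU, WU (length 6); the LCS DP confirms no longer common subsequence exists.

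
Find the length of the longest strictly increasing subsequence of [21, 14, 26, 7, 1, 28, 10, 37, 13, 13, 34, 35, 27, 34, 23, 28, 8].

Let dp[i] be the longest increasing subsequence ending at position i. Then dp = [1, 1, 2, 1, 1, 3, 2, 4, 3, 3, 4, 5, 4, 5, 4, 5, 2].
The maximum is 5; one witness is 21, 26, 28, 34, 35 at positions 1,3,6,11,12.

5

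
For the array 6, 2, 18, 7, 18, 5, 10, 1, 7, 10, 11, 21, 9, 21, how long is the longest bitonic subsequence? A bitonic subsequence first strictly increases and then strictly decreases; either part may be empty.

Let inc[i] be the LIS ending at i and dec[i] the longest strictly decreasing subsequence starting at i. inc = [1, 1, 2, 2, 3, 2, 3, 1, 3, 4, 5, 6, 4, 6], dec = [3, 2, 4, 3, 3, 2, 2, 1, 1, 2, 2, 2, 1, 1].
max_i inc[i]+dec[i]−1 = 7, with one witness 2, 5, 7, 10, 11, 21, 9.

7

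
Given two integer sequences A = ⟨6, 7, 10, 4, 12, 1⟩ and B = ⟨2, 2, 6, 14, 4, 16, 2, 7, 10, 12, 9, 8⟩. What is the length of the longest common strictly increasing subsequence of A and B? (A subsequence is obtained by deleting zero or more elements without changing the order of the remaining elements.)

For each value that appears in both, track the longest common increasing run ending there.
The best achievable length is 4; one witness is 6, 7, 10, 12 (A-positions 1,2,3,5, B-positions 3,8,9,10).

4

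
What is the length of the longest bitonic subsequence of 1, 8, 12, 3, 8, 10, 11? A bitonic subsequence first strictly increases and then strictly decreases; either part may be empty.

5

One longest bitonic subsequence is 1, 3, 8, 10, 11 (positions 1,4,5,6,7): it rises to 11 then falls. Length 5 is optimal.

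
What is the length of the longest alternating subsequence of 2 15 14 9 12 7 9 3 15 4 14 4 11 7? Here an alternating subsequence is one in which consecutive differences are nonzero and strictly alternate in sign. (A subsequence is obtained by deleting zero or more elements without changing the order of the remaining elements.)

13

Track the best alternating length ending on an up-step vs a down-step at each position: up/down = 1/1, 2/1, 2/3, 2/3, 4/3, 2/5, 6/5, 2/7, 8/1, 8/9, 10/9, 8/11, 12/11, 12/13.
The maximum over both is 13; one such subsequence is 2, 15, 9, 12, 7, 9, 3, 15, 4, 14, 4, 11, 7.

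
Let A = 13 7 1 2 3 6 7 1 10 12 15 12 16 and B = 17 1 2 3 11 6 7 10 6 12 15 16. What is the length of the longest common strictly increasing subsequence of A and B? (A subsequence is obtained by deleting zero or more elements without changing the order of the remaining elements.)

For each value that appears in both, track the longest common increasing run ending there.
The best achievable length is 9; one witness is 1, 2, 3, 6, 7, 10, 12, 15, 16 (A-positions 3,4,5,6,7,9,10,11,13, B-positions 2,3,4,6,7,8,10,11,12).

9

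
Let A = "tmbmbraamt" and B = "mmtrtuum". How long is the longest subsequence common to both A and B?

A longest common subsequence is mmrm (length 4); the LCS DP confirms no longer common subsequence exists.

4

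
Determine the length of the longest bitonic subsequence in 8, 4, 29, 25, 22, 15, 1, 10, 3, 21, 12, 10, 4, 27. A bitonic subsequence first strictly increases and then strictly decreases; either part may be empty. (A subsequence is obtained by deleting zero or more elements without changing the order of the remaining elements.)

One longest bitonic subsequence is 8, 29, 25, 22, 21, 12, 10, 4 (positions 1,3,4,5,10,11,12,13): it rises to 29 then falls. Length 8 is optimal.

8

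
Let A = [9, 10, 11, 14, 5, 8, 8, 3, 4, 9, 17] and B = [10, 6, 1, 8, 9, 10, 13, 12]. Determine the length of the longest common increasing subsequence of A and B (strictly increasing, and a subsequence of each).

2

A longest common strictly increasing subsequence is 8, 9 (length 2); it appears in order in both A and B, and no longer such subsequence exists.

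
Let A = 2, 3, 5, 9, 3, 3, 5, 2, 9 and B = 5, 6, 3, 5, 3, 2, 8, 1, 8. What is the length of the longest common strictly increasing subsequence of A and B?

For each value that appears in both, track the longest common increasing run ending there.
The best achievable length is 2; one witness is 3, 5 (A-positions 2,3, B-positions 3,4).

2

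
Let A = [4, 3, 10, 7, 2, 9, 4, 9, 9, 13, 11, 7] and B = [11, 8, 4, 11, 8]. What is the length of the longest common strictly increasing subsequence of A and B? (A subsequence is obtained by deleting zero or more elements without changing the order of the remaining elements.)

A longest common strictly increasing subsequence is 4, 11 (length 2); it appears in order in both A and B, and no longer such subsequence exists.

2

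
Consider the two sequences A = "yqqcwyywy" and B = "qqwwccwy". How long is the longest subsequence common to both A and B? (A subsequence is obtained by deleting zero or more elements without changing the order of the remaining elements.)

5

A longest common subsequence is qqcwy (length 5); the LCS DP confirms no longer common subsequence exists.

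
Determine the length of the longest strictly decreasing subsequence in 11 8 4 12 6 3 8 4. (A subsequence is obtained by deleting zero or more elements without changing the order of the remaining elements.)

Let dp[i] be the longest decreasing subsequence ending at position i. Then dp = [1, 2, 3, 1, 3, 4, 2, 4].
The maximum is 4; one witness is 11, 8, 4, 3 at positions 1,2,3,6.

4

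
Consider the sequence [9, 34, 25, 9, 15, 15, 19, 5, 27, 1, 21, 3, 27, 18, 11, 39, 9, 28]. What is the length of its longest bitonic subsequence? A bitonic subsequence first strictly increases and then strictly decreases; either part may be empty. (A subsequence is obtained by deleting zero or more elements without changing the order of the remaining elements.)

Let inc[i] be the LIS ending at i and dec[i] the longest strictly decreasing subsequence starting at i. inc = [1, 2, 2, 1, 2, 2, 3, 1, 4, 1, 4, 2, 5, 3, 3, 6, 3, 6], dec = [3, 6, 5, 3, 3, 3, 4, 2, 5, 1, 4, 1, 4, 3, 2, 2, 1, 1].
max_i inc[i]+dec[i]−1 = 8, with one witness 9, 15, 19, 27, 21, 18, 11, 9.

8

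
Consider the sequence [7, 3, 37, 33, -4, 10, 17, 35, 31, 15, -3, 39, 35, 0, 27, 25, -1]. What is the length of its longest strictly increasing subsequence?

Let dp[i] be the longest increasing subsequence ending at position i. Then dp = [1, 1, 2, 2, 1, 2, 3, 4, 4, 3, 2, 5, 5, 3, 4, 4, 3].
The maximum is 5; one witness is 7, 10, 17, 35, 39 at positions 1,6,7,8,12.

5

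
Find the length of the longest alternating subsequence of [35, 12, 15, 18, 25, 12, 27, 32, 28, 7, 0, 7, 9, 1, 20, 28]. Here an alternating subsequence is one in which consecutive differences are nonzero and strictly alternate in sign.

9

A longest alternating subsequence is 35, 12, 15, 12, 27, 0, 7, 1, 20 (positions 1,2,3,6,7,11,12,14,15); its 8 consecutive differences strictly alternate in sign, and length 9 is optimal.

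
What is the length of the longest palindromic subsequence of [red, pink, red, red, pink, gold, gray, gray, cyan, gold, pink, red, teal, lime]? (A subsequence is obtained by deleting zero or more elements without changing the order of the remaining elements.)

8

One longest palindromic subsequence is red pink gold gray gray gold pink red (positions 4,5,6,7,8,10,11,12); it reads the same forward and backward, and the interval DP gives dp[1][14] = 8.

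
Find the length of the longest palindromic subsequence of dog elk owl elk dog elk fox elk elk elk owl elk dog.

One longest palindromic subsequence is dog elk owl elk elk elk elk elk owl elk dog (positions 1,2,3,4,6,8,9,10,11,12,13); it reads the same forward and backward, and the interval DP gives dp[1][13] = 11.

11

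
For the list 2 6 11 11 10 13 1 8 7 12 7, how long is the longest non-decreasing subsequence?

Let dp[i] be the longest non-decreasing subsequence ending at position i. Then dp = [1, 2, 3, 4, 3, 5, 1, 3, 3, 5, 4].
The maximum is 5; one witness is 2, 6, 11, 11, 13 at positions 1,2,3,4,6.

5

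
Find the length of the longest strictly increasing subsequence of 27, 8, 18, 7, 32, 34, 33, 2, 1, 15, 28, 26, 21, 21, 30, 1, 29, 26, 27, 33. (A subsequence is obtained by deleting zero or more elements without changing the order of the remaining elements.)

Let dp[i] be the longest increasing subsequence ending at position i. Then dp = [1, 1, 2, 1, 3, 4, 4, 1, 1, 2, 3, 3, 3, 3, 4, 1, 4, 4, 5, 6].
The maximum is 6; one witness is 8, 18, 21, 26, 27, 33 at positions 2,3,13,18,19,20.

6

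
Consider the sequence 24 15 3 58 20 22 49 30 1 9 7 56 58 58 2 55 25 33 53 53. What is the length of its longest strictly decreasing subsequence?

6

Scanning left to right, the best length ending at each element is: 24→1, 15→2, 3→3, 58→1, 20→2, 22→2, 49→2, 30→3, 1→4, 9→4, 7→5, 56→2, 58→1, 58→1, 2→6, 55→3, 25→4, 33→4, 53→4, 53→4.
So the longest decreasing subsequence has length 6, e.g. 58, 49, 30, 9, 7, 2.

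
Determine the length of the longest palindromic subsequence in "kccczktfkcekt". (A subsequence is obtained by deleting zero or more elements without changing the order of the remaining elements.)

Using dp[i][j] = 2 + dp[i+1][j−1] if the ends match, else max(dp[i+1][j], dp[i][j−1]):
dp[1][13] = 7. A witness is kckfkck at positions 1,4,6,8,9,10,12.

7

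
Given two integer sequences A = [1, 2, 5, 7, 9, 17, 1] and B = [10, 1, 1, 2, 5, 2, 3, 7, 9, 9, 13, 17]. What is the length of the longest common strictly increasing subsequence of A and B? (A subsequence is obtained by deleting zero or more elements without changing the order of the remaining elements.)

6

For each value that appears in both, track the longest common increasing run ending there.
The best achievable length is 6; one witness is 1, 2, 5, 7, 9, 17 (A-positions 1,2,3,4,5,6, B-positions 2,4,5,8,9,12).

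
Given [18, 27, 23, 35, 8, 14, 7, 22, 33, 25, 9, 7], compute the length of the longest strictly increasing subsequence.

4

One longest increasing subsequence is 8, 14, 22, 33 (positions 5,6,8,9), of length 4; no longer one exists.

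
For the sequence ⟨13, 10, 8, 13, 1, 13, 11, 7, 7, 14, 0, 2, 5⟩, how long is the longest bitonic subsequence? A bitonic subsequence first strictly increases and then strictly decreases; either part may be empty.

5

One longest bitonic subsequence is 13, 10, 8, 7, 5 (positions 1,2,3,9,13): it rises to 13 then falls. Length 5 is optimal.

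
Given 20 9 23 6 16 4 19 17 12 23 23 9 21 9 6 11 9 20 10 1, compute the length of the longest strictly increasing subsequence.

4

Scanning left to right, the best length ending at each element is: 20→1, 9→1, 23→2, 6→1, 16→2, 4→1, 19→3, 17→3, 12→2, 23→4, 23→4, 9→2, 21→4, 9→2, 6→2, 11→3, 9→3, 20→4, 10→4, 1→1.
So the longest increasing subsequence has length 4, e.g. 9, 16, 19, 23.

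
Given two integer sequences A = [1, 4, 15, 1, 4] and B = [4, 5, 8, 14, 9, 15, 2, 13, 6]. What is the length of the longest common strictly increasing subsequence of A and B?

A longest common strictly increasing subsequence is 4, 15 (length 2); it appears in order in both A and B, and no longer such subsequence exists.

2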